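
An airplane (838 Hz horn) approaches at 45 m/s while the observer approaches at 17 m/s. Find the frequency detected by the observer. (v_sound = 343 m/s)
f_obs = f·(v + v_o)/(v − v_s) = 1012 Hz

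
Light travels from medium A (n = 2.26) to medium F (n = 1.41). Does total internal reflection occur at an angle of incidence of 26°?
θc = arcsin(n₂/n₁) = 38.6°; 26° < θc, so no — the ray refracts.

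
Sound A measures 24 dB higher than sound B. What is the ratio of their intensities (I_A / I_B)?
I_A/I_B = 10^(Δβ/10) = 251.2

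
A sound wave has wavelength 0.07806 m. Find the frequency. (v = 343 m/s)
f = v/λ = 4394 Hz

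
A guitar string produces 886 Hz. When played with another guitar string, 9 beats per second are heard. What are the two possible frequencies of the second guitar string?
f₂ = 886 ± 9 Hz → 895 Hz or 877 Hz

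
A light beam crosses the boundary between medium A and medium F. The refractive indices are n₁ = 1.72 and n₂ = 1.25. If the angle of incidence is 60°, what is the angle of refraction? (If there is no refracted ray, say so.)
sin θ₂ = (n₁/n₂)·sin θ₁ = 1.192 > 1, so there is no refracted ray — the light undergoes total internal reflection.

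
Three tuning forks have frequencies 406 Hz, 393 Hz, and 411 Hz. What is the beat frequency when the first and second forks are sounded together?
13 Hz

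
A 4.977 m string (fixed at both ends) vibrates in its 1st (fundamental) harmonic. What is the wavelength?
λₙ = 2L/n = 9.954 m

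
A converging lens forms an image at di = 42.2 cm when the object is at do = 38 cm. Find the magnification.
M = −di/do = -1.111 (inverted image)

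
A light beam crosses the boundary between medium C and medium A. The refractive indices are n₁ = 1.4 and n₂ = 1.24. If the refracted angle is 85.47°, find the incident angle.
sin θ₁ = (n₂/n₁)·sin θ₂ → θ₁ = 62°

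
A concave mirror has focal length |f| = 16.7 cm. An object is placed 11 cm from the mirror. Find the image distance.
f = +16.7 cm (concave); 1/di = 1/f − 1/do → di = -32.23 cm (virtual image, behind mirror)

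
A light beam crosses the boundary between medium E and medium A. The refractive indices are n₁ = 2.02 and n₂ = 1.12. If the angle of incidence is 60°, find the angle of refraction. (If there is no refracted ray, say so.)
sin θ₂ = (n₁/n₂)·sin θ₁ = 1.562 > 1, so there is no refracted ray — the light undergoes total internal reflection.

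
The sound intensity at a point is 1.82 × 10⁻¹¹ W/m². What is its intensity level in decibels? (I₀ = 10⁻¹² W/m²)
β = 10·log₁₀(I/I₀) = 12.6 dB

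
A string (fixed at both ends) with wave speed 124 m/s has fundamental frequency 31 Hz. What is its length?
L = v/(2f₁) = 2 m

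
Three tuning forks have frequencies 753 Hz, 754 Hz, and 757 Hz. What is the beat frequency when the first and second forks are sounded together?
1 Hz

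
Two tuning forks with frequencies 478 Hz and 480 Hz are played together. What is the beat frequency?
2 Hz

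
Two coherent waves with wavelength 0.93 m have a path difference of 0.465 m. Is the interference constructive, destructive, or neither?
destructive — path difference = 0.5λ, an odd multiple of λ/2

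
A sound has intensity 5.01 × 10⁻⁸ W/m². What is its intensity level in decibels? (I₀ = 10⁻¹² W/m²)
β = 10·log₁₀(I/I₀) = 47 dB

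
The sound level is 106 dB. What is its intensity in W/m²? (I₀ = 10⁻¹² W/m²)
I = I₀·10^(β/10) = 3.98 × 10⁻² W/m²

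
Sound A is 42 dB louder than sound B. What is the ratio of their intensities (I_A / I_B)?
I_A/I_B = 10^(Δβ/10) = 15850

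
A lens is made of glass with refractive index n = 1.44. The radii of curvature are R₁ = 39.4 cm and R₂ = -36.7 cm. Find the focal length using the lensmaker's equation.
1/f = (n − 1)(1/R₁ − 1/R₂) → f = 43.18 cm (converging lens)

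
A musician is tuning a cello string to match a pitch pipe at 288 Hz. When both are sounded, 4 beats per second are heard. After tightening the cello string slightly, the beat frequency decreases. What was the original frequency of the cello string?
284 Hz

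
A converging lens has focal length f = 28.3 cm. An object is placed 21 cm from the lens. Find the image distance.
1/di = 1/f − 1/do → di = -81.41 cm (virtual image)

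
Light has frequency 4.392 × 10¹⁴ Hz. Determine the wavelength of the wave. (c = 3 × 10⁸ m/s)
λ = c/f = 683.1 nm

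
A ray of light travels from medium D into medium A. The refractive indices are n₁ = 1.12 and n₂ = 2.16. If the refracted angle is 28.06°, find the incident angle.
sin θ₁ = (n₂/n₁)·sin θ₂ → θ₁ = 65.12°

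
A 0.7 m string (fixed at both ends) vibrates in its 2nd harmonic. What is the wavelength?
λₙ = 2L/n = 0.7 m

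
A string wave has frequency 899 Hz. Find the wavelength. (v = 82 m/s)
λ = v/f = 0.09121 m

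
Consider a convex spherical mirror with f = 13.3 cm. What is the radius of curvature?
R = 2|f| = 26.6 cm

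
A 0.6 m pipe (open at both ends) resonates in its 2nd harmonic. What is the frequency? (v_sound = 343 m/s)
fₙ = nv/(2L) = 571.7 Hz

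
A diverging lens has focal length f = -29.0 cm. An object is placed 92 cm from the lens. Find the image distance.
1/di = 1/f − 1/do → di = -22.05 cm (virtual image)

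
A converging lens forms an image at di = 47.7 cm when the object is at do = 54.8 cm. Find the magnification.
M = −di/do = -0.8704 (inverted image)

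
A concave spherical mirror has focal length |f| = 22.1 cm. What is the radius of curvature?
R = 2|f| = 44.2 cm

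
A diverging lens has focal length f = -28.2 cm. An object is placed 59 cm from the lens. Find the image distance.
1/di = 1/f − 1/do → di = -19.08 cm (virtual image)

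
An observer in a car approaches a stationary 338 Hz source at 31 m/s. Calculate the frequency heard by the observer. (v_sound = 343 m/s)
f_obs = f·(v + v_o)/v = 368.5 Hz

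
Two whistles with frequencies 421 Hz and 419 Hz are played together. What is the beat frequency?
2 Hz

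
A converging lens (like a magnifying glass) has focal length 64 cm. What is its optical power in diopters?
P = 1/f = 1.562 D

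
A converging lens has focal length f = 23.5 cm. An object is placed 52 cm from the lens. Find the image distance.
1/di = 1/f − 1/do → di = 42.88 cm (real image)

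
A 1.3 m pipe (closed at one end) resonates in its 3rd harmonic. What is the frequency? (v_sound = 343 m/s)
fₙ = nv/(4L) = 197.9 Hz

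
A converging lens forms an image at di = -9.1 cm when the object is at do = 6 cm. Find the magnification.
M = −di/do = 1.517 (upright image)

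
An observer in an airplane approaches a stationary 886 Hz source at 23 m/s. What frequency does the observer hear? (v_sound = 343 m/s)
f_obs = f·(v + v_o)/v = 945.4 Hz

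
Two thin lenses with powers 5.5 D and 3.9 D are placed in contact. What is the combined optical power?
P_total = P₁ + P₂ = 9.4 D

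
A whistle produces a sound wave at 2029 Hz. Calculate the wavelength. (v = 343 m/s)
λ = v/f = 0.169 m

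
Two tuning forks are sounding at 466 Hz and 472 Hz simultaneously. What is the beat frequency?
6 Hz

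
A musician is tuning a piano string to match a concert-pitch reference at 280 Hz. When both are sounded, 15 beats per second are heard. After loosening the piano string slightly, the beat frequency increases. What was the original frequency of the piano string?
265 Hz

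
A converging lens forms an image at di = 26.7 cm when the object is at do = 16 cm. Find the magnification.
M = −di/do = -1.669 (inverted image)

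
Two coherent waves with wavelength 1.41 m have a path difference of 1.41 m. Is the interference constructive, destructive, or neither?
constructive — path difference = 1λ, a whole number of wavelengths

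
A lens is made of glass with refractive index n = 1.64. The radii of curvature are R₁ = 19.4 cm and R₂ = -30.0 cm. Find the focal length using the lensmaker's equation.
1/f = (n − 1)(1/R₁ − 1/R₂) → f = 18.41 cm (converging lens)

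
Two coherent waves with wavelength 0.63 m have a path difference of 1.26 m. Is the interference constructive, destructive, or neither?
constructive — path difference = 2λ, a whole number of wavelengths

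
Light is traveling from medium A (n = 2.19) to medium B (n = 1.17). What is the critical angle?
θc = arcsin(n₂/n₁) = 32.29°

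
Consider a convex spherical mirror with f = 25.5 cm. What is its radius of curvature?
R = 2|f| = 51 cm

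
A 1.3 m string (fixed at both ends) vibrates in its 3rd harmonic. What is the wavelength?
λₙ = 2L/n = 0.8667 m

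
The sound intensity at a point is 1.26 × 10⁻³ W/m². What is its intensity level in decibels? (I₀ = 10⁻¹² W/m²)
β = 10·log₁₀(I/I₀) = 91 dB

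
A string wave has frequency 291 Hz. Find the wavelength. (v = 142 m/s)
λ = v/f = 0.488 m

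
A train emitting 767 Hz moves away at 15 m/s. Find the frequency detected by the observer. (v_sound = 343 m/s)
f_obs = f·v/(v + v_s) = 734.9 Hz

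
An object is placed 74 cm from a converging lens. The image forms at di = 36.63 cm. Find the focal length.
1/f = 1/do + 1/di → f = 24.5 cm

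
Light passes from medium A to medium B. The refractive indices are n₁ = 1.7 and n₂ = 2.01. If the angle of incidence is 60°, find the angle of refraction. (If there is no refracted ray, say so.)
sin θ₂ = (n₁/n₂)·sin θ₁ = 0.7325 → θ₂ = 47.09°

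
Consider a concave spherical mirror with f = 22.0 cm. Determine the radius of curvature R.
R = 2|f| = 44 cm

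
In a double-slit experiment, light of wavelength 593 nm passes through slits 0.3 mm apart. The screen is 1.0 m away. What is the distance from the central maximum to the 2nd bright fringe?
y = mλL/d = 3.953 mm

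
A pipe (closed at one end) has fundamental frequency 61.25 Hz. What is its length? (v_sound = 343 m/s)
L = v/(4f₁) = 1.4 m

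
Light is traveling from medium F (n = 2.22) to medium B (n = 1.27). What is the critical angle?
θc = arcsin(n₂/n₁) = 34.89°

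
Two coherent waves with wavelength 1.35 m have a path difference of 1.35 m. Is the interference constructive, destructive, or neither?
constructive — path difference = 1λ, a whole number of wavelengths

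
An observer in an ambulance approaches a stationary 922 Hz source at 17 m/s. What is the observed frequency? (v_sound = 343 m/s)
f_obs = f·(v + v_o)/v = 967.7 Hz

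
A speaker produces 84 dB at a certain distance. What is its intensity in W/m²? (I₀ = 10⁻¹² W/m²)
I = I₀·10^(β/10) = 2.51 × 10⁻⁴ W/m²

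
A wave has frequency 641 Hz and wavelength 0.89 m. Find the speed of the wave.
v = fλ = 570.5 m/s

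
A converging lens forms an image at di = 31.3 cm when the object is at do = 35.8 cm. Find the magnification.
M = −di/do = -0.8743 (inverted image)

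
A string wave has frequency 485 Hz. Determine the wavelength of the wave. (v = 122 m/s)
λ = v/f = 0.2515 m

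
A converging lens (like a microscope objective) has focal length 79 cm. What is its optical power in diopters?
P = 1/f = 1.266 D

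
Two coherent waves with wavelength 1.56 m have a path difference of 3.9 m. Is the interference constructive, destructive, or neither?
destructive — path difference = 2.5λ, an odd multiple of λ/2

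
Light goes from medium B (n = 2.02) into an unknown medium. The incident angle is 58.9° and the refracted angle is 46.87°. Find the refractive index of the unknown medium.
n₂ = n₁·sin θ₁ / sin θ₂ = 2.37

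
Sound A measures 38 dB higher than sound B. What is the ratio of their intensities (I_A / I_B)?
I_A/I_B = 10^(Δβ/10) = 6310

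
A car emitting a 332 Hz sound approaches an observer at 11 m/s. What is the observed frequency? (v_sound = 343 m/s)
f_obs = f·v/(v − v_s) = 343 Hz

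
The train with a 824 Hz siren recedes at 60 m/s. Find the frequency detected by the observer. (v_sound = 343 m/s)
f_obs = f·v/(v + v_s) = 701.3 Hz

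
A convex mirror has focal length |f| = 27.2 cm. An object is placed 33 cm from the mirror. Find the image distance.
f = −27.2 cm (convex); 1/di = 1/f − 1/do → di = -14.91 cm (virtual image, behind mirror)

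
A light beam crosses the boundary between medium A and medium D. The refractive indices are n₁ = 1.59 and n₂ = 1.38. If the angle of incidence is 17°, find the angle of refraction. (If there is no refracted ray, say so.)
sin θ₂ = (n₁/n₂)·sin θ₁ = 0.3369 → θ₂ = 19.69°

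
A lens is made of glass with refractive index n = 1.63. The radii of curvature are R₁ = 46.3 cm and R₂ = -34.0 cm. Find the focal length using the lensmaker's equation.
1/f = (n − 1)(1/R₁ − 1/R₂) → f = 31.12 cm (converging lens)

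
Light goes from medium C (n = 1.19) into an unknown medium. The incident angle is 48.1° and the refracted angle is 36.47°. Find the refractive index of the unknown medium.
n₂ = n₁·sin θ₁ / sin θ₂ = 1.49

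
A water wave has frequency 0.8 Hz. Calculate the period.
T = 1/f = 1.25 s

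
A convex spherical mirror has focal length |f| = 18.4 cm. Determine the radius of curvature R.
R = 2|f| = 36.8 cm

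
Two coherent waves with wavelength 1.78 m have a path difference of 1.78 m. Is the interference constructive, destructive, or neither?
constructive — path difference = 1λ, a whole number of wavelengths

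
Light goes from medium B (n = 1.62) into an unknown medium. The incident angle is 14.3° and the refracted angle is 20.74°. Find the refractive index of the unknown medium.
n₂ = n₁·sin θ₁ / sin θ₂ = 1.13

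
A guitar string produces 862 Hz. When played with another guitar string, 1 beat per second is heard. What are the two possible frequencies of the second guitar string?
f₂ = 862 ± 1 Hz → 863 Hz or 861 Hz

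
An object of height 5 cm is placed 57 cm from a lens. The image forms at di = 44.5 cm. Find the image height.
hi = (-di/do) × ho = -3.904 cm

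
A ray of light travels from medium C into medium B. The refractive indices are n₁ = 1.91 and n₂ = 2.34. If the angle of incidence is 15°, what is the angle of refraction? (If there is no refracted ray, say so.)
sin θ₂ = (n₁/n₂)·sin θ₁ = 0.2113 → θ₂ = 12.2°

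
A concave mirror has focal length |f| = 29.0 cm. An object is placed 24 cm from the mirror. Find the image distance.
f = +29.0 cm (concave); 1/di = 1/f − 1/do → di = -139.2 cm (virtual image, behind mirror)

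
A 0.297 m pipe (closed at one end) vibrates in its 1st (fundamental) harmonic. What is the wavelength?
λₙ = 4L/n = 1.188 m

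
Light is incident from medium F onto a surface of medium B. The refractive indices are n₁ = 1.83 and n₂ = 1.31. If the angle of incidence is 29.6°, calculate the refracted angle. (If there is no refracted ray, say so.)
sin θ₂ = (n₁/n₂)·sin θ₁ = 0.69 → θ₂ = 43.63°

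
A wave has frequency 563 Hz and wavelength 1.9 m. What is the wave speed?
v = fλ = 1070 m/s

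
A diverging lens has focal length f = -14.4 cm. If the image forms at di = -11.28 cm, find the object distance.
1/do = 1/f − 1/di → do = 52.06 cm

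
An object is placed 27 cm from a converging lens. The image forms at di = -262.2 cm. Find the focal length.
1/f = 1/do + 1/di → f = 30.1 cm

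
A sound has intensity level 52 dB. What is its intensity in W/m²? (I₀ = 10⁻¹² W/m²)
I = I₀·10^(β/10) = 1.58 × 10⁻⁷ W/m²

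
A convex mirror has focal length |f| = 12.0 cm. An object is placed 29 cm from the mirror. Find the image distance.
f = −12.0 cm (convex); 1/di = 1/f − 1/do → di = -8.488 cm (virtual image, behind mirror)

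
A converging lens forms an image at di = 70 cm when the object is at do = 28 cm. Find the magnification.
M = −di/do = -2.5 (inverted image)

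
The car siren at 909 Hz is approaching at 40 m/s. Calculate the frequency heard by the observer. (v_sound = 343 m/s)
f_obs = f·v/(v − v_s) = 1029 Hz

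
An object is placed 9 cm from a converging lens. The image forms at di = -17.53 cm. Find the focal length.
1/f = 1/do + 1/di → f = 18.5 cm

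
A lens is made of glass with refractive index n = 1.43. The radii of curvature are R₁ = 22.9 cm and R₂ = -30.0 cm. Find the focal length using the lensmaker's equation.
1/f = (n − 1)(1/R₁ − 1/R₂) → f = 30.2 cm (converging lens)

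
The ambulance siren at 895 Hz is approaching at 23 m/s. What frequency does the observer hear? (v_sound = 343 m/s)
f_obs = f·v/(v − v_s) = 959.3 Hz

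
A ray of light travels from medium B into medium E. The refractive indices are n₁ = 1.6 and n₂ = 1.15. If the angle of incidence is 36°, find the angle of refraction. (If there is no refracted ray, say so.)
sin θ₂ = (n₁/n₂)·sin θ₁ = 0.8178 → θ₂ = 54.86°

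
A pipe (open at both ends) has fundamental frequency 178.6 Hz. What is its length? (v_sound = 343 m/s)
L = v/(2f₁) = 0.9602 m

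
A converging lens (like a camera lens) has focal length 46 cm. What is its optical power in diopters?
P = 1/f = 2.174 D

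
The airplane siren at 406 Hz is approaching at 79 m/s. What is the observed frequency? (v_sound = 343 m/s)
f_obs = f·v/(v − v_s) = 527.5 Hz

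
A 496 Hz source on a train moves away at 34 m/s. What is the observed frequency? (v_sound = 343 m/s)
f_obs = f·v/(v + v_s) = 451.3 Hz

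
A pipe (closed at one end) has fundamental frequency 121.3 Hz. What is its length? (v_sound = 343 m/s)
L = v/(4f₁) = 0.7069 m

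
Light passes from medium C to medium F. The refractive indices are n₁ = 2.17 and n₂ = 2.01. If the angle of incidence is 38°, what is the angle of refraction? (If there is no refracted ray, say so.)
sin θ₂ = (n₁/n₂)·sin θ₁ = 0.6647 → θ₂ = 41.66°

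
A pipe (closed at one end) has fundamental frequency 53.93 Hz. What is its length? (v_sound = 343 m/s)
L = v/(4f₁) = 1.59 m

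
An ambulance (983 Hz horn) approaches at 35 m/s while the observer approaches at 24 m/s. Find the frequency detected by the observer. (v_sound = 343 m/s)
f_obs = f·(v + v_o)/(v − v_s) = 1171 Hz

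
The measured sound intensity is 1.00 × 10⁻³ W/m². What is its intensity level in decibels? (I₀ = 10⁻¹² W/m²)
β = 10·log₁₀(I/I₀) = 90 dB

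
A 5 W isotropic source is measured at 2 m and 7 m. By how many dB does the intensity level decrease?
Δβ = 20·log₁₀(r₂/r₁) = 10.88 dB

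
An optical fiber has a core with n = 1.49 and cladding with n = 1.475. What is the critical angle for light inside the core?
θc = arcsin(n_cladding/n_core) = 81.86°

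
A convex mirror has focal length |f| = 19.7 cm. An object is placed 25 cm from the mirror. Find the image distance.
f = −19.7 cm (convex); 1/di = 1/f − 1/do → di = -11.02 cm (virtual image, behind mirror)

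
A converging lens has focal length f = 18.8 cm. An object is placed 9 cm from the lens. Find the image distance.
1/di = 1/f − 1/do → di = -17.27 cm (virtual image)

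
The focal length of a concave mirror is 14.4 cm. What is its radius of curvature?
R = 2|f| = 28.8 cm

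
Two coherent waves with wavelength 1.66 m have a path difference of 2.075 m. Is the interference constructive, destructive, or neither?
neither (partial) — path difference = 1.25λ, neither a whole number of wavelengths nor an odd multiple of λ/2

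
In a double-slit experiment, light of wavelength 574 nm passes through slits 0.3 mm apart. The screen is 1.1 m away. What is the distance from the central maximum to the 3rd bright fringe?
y = mλL/d = 6.314 mm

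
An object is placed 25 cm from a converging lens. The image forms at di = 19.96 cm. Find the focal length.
1/f = 1/do + 1/di → f = 11.1 cm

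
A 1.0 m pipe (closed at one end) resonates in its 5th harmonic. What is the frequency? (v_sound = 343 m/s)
fₙ = nv/(4L) = 428.8 Hz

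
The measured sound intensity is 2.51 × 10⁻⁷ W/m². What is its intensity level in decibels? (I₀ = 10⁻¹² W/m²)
β = 10·log₁₀(I/I₀) = 54 dB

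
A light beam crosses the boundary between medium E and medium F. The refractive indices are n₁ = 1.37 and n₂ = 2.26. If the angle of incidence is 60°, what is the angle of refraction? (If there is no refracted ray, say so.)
sin θ₂ = (n₁/n₂)·sin θ₁ = 0.525 → θ₂ = 31.67°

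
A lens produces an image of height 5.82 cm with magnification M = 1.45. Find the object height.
ho = |hi|/|M| = 4.014 cm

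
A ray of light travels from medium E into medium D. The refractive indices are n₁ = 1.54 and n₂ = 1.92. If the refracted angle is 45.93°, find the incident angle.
sin θ₁ = (n₂/n₁)·sin θ₂ → θ₁ = 63.61°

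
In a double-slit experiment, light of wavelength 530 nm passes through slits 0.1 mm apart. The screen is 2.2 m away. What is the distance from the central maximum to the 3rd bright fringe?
y = mλL/d = 34.98 mm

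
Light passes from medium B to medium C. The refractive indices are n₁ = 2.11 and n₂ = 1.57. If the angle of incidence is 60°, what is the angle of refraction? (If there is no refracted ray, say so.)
sin θ₂ = (n₁/n₂)·sin θ₁ = 1.164 > 1, so there is no refracted ray — the light undergoes total internal reflection.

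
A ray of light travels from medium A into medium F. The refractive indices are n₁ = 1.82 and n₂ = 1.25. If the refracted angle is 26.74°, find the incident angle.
sin θ₁ = (n₂/n₁)·sin θ₂ → θ₁ = 18°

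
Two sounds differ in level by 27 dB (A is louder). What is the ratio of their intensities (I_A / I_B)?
I_A/I_B = 10^(Δβ/10) = 501.2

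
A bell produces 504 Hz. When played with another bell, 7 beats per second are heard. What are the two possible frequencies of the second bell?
f₂ = 504 ± 7 Hz → 511 Hz or 497 Hz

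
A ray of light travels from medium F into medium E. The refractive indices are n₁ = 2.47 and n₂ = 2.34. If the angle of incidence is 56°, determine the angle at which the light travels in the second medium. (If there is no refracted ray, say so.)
sin θ₂ = (n₁/n₂)·sin θ₁ = 0.8751 → θ₂ = 61.06°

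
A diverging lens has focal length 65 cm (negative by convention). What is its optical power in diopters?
P = 1/f = -1.538 D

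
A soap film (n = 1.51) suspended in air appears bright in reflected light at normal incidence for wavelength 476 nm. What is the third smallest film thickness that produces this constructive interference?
2nt = (m − ½)λ with m = 3 → t = (m − ½)λ/(2n) = 394 nm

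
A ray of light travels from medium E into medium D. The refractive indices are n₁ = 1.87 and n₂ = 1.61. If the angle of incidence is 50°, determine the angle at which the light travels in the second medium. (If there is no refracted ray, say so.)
sin θ₂ = (n₁/n₂)·sin θ₁ = 0.8898 → θ₂ = 62.84°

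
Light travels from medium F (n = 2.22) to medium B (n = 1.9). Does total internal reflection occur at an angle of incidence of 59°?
θc = arcsin(n₂/n₁) = 58.85°; 59° > θc, so yes — total internal reflection.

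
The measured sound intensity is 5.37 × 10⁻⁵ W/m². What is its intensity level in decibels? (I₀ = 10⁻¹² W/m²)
β = 10·log₁₀(I/I₀) = 77.3 dB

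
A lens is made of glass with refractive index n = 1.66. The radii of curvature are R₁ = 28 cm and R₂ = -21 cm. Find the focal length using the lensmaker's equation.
1/f = (n − 1)(1/R₁ − 1/R₂) → f = 18.18 cm (converging lens)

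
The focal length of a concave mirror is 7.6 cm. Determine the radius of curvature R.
R = 2|f| = 15.2 cm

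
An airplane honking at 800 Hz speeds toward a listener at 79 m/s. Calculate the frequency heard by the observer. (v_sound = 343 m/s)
f_obs = f·v/(v − v_s) = 1039 Hz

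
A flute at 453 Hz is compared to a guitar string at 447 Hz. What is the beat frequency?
6 Hz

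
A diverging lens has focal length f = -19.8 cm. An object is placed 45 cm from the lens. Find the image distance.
1/di = 1/f − 1/do → di = -13.75 cm (virtual image)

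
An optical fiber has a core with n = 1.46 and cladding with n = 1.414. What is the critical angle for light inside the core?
θc = arcsin(n_cladding/n_core) = 75.58°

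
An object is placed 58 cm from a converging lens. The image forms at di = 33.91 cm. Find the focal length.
1/f = 1/do + 1/di → f = 21.4 cm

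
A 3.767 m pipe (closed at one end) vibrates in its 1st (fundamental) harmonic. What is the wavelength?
λₙ = 4L/n = 15.07 m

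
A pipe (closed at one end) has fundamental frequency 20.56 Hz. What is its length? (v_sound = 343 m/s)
L = v/(4f₁) = 4.171 m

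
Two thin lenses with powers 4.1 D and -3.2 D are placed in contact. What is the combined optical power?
P_total = P₁ + P₂ = 0.9 D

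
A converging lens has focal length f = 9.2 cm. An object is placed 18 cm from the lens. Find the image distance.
1/di = 1/f − 1/do → di = 18.82 cm (real image)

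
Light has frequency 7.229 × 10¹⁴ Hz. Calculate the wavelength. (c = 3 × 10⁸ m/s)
λ = c/f = 415 nm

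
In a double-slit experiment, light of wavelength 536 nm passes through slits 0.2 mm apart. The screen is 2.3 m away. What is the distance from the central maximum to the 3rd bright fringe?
y = mλL/d = 18.49 mm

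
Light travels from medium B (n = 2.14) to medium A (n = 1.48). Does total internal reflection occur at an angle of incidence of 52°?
θc = arcsin(n₂/n₁) = 43.76°; 52° > θc, so yes — total internal reflection.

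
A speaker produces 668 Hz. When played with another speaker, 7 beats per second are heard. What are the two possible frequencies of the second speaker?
f₂ = 668 ± 7 Hz → 675 Hz or 661 Hz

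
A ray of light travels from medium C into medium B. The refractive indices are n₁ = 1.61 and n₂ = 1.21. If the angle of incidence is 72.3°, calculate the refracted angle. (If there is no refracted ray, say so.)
sin θ₂ = (n₁/n₂)·sin θ₁ = 1.268 > 1, so there is no refracted ray — the light undergoes total internal reflection.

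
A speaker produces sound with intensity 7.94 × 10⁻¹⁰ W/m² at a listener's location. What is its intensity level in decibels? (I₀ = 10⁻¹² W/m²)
β = 10·log₁₀(I/I₀) = 29 dB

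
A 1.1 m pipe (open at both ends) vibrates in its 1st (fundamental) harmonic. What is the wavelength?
λₙ = 2L/n = 2.2 m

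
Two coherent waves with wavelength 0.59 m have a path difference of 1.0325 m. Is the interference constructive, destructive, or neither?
neither (partial) — path difference = 1.75λ, neither a whole number of wavelengths nor an odd multiple of λ/2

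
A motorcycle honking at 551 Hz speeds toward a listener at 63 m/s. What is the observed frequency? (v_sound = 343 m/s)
f_obs = f·v/(v − v_s) = 675 Hz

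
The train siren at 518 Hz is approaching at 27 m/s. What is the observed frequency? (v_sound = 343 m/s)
f_obs = f·v/(v − v_s) = 562.3 Hz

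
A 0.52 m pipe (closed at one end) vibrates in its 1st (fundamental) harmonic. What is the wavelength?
λₙ = 4L/n = 2.08 m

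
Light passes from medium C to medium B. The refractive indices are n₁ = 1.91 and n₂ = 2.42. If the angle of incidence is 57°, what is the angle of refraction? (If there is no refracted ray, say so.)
sin θ₂ = (n₁/n₂)·sin θ₁ = 0.6619 → θ₂ = 41.45°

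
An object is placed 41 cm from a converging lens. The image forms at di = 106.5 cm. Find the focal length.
1/f = 1/do + 1/di → f = 29.6 cm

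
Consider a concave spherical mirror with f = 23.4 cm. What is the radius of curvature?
R = 2|f| = 46.8 cm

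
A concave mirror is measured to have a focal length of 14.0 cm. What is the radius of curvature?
R = 2|f| = 28 cm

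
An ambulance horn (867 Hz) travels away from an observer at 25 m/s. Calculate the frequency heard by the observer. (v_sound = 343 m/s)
f_obs = f·v/(v + v_s) = 808.1 Hz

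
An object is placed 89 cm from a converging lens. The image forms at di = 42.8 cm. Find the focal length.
1/f = 1/do + 1/di → f = 28.9 cm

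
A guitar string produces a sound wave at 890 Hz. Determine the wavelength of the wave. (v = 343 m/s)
λ = v/f = 0.3854 m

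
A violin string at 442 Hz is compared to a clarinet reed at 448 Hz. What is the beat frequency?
6 Hz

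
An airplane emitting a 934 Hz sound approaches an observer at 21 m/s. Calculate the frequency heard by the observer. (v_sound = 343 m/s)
f_obs = f·v/(v − v_s) = 994.9 Hz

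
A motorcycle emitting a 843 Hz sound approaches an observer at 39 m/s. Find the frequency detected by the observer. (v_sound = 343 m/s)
f_obs = f·v/(v − v_s) = 951.1 Hz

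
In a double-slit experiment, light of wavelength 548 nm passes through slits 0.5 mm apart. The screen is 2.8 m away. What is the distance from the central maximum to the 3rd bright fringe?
y = mλL/d = 9.206 mm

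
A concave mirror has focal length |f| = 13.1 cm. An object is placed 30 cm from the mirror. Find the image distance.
f = +13.1 cm (concave); 1/di = 1/f − 1/do → di = 23.25 cm (real image, in front of mirror)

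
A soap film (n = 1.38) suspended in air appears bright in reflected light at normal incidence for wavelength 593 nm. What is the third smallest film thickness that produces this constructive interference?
2nt = (m − ½)λ with m = 3 → t = (m − ½)λ/(2n) = 537.1 nm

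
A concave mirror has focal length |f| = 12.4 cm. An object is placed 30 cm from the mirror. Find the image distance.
f = +12.4 cm (concave); 1/di = 1/f − 1/do → di = 21.14 cm (real image, in front of mirror)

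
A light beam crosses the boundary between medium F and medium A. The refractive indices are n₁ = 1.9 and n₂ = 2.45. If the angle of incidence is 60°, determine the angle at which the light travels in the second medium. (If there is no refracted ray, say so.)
sin θ₂ = (n₁/n₂)·sin θ₁ = 0.6716 → θ₂ = 42.19°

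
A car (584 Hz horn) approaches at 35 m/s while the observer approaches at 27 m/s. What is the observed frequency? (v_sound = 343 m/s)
f_obs = f·(v + v_o)/(v − v_s) = 701.6 Hz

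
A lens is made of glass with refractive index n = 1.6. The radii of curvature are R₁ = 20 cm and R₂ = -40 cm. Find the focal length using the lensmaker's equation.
1/f = (n − 1)(1/R₁ − 1/R₂) → f = 22.22 cm (converging lens)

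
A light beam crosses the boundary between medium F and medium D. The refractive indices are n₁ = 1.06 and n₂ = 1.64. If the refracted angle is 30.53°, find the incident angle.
sin θ₁ = (n₂/n₁)·sin θ₂ → θ₁ = 51.81°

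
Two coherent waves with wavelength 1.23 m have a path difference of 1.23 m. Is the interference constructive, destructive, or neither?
constructive — path difference = 1λ, a whole number of wavelengths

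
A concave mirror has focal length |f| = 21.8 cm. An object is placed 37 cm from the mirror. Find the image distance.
f = +21.8 cm (concave); 1/di = 1/f − 1/do → di = 53.07 cm (real image, in front of mirror)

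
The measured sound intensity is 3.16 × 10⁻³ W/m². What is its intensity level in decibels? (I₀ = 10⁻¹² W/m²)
β = 10·log₁₀(I/I₀) = 95 dB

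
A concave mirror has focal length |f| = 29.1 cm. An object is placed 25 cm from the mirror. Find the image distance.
f = +29.1 cm (concave); 1/di = 1/f − 1/do → di = -177.4 cm (virtual image, behind mirror)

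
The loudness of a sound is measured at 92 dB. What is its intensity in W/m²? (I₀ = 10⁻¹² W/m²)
I = I₀·10^(β/10) = 1.58 × 10⁻³ W/m²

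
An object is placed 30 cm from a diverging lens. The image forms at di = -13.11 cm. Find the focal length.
1/f = 1/do + 1/di → f = -23.29 cm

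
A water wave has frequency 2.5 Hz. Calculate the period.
T = 1/f = 0.4 s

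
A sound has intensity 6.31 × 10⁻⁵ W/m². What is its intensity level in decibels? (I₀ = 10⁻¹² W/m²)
β = 10·log₁₀(I/I₀) = 78 dB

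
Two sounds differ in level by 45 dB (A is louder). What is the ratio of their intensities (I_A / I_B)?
I_A/I_B = 10^(Δβ/10) = 31620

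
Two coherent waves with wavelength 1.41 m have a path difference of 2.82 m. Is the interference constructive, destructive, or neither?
constructive — path difference = 2λ, a whole number of wavelengths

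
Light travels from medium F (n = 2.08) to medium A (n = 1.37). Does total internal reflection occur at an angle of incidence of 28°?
θc = arcsin(n₂/n₁) = 41.2°; 28° < θc, so no — the ray refracts.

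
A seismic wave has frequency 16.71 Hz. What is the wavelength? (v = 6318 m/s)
λ = v/f = 378.1 m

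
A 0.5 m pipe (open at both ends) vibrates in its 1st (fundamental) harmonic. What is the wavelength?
λₙ = 2L/n = 1 m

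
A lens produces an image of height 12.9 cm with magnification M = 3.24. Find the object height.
ho = |hi|/|M| = 3.981 cm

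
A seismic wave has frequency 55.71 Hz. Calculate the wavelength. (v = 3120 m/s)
λ = v/f = 56 m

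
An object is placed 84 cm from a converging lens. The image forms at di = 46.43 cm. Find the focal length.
1/f = 1/do + 1/di → f = 29.9 cm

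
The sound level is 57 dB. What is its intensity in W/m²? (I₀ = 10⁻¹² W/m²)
I = I₀·10^(β/10) = 5.01 × 10⁻⁷ W/m²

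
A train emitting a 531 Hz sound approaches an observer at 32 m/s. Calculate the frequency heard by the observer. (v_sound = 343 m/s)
f_obs = f·v/(v − v_s) = 585.6 Hz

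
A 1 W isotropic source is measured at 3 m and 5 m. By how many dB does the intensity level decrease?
Δβ = 20·log₁₀(r₂/r₁) = 4.437 dB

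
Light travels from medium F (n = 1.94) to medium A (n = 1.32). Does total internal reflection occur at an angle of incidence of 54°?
θc = arcsin(n₂/n₁) = 42.88°; 54° > θc, so yes — total internal reflection.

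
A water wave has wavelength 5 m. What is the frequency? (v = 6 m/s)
f = v/λ = 1.2 Hz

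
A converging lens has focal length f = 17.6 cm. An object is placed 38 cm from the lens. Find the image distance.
1/di = 1/f − 1/do → di = 32.78 cm (real image)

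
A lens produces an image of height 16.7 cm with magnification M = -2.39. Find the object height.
ho = |hi|/|M| = 6.987 cm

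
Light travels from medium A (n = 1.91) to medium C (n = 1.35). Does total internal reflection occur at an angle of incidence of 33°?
θc = arcsin(n₂/n₁) = 44.98°; 33° < θc, so no — the ray refracts.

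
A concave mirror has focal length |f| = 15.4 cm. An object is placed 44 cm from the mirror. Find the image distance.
f = +15.4 cm (concave); 1/di = 1/f − 1/do → di = 23.69 cm (real image, in front of mirror)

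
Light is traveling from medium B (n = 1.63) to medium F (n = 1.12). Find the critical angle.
θc = arcsin(n₂/n₁) = 43.4°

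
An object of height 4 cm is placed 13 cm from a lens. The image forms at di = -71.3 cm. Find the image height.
hi = (-di/do) × ho = 21.94 cm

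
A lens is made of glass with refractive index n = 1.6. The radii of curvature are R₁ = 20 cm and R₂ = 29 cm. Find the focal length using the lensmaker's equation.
1/f = (n − 1)(1/R₁ − 1/R₂) → f = 107.4 cm (converging lens)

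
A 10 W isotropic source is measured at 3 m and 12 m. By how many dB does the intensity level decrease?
Δβ = 20·log₁₀(r₂/r₁) = 12.04 dB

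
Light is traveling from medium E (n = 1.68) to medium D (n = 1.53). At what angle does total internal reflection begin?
θc = arcsin(n₂/n₁) = 65.6°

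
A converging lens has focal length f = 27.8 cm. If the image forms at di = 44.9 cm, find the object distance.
1/do = 1/f − 1/di → do = 73 cm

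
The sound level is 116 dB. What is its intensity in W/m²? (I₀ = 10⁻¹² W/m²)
I = I₀·10^(β/10) = 3.98 × 10⁻¹ W/m²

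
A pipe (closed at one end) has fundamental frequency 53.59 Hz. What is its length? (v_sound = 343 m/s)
L = v/(4f₁) = 1.6 m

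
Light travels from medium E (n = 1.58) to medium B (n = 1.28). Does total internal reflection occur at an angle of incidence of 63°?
θc = arcsin(n₂/n₁) = 54.11°; 63° > θc, so yes — total internal reflection.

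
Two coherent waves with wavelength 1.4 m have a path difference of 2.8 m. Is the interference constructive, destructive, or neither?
constructive — path difference = 2λ, a whole number of wavelengths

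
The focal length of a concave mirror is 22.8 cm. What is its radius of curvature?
R = 2|f| = 45.6 cm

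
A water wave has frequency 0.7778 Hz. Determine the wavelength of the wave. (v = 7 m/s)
λ = v/f = 9 m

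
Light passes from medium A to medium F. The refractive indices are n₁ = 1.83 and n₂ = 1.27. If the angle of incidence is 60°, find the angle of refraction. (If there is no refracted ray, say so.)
sin θ₂ = (n₁/n₂)·sin θ₁ = 1.248 > 1, so there is no refracted ray — the light undergoes total internal reflection.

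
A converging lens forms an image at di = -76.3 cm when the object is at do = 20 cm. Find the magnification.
M = −di/do = 3.815 (upright image)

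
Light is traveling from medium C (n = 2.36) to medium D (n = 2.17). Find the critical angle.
θc = arcsin(n₂/n₁) = 66.85°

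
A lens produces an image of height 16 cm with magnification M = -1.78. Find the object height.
ho = |hi|/|M| = 8.989 cm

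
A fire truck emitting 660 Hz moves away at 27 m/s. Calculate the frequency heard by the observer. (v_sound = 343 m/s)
f_obs = f·v/(v + v_s) = 611.8 Hz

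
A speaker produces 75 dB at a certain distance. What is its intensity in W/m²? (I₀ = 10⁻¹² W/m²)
I = I₀·10^(β/10) = 3.16 × 10⁻⁵ W/m²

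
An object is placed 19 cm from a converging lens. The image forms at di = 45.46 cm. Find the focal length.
1/f = 1/do + 1/di → f = 13.4 cm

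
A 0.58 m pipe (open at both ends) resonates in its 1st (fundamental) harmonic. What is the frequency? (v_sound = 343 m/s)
fₙ = nv/(2L) = 295.7 Hz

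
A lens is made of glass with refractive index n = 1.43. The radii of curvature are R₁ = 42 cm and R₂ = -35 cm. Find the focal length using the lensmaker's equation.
1/f = (n − 1)(1/R₁ − 1/R₂) → f = 44.4 cm (converging lens)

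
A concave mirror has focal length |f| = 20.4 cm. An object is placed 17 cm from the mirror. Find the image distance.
f = +20.4 cm (concave); 1/di = 1/f − 1/do → di = -102 cm (virtual image, behind mirror)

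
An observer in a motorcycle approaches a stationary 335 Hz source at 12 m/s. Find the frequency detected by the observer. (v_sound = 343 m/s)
f_obs = f·(v + v_o)/v = 346.7 Hz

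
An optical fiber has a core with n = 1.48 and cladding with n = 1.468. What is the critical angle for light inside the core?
θc = arcsin(n_cladding/n_core) = 82.7°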